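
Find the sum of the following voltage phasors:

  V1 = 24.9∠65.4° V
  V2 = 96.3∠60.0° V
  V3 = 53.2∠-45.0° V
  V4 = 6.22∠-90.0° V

Step 1 — Convert each phasor to rectangular form:
  V1 = 24.9·(cos(65.4°) + j·sin(65.4°)) = 10.37 + j22.64 V
  V2 = 96.3·(cos(60.0°) + j·sin(60.0°)) = 48.15 + j83.4 V
  V3 = 53.2·(cos(-45.0°) + j·sin(-45.0°)) = 37.62 - j37.62 V
  V4 = 6.22·(cos(-90.0°) + j·sin(-90.0°)) = 0 - j6.22 V
Step 2 — Sum components: V_total = 96.13 + j62.2 V.
Step 3 — Convert to polar: |V_total| = 114.5 V, ∠V_total = 32.9°.

V_total = 114.5∠32.9° V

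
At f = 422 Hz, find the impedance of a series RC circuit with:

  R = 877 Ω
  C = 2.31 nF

Step 1 — Angular frequency: ω = 2π·f = 2π·422 = 2652 rad/s.
Step 2 — Component impedances:
  R: Z = R = 877 Ω
  C: Z = 1/(jωC) = -j/(ω·C) = 0 - j1.633e+05 Ω
Step 3 — Series combination: Z_total = R + C = 877 - j1.633e+05 Ω = 1.633e+05∠-89.7° Ω.

Z = 877 - j1.633e+05 Ω = 1.633e+05∠-89.7° Ω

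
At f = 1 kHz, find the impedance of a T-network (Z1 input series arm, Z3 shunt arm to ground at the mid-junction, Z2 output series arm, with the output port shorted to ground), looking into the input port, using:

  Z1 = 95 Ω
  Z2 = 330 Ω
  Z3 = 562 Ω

Step 1 — Angular frequency: ω = 2π·f = 2π·1000 = 6283 rad/s.
Step 2 — Component impedances:
  Z1: Z = R = 95 Ω
  Z2: Z = R = 330 Ω
  Z3: Z = R = 562 Ω
Step 3 — With the output port shorted to ground, the output series arm Z2 runs from the junction to ground; the shunt arm Z3 also runs from the junction to ground. They appear in parallel: Z3 || Z2 = 207.9 Ω.
Step 4 — Series with input arm Z1: Z_in = Z1 + (Z3 || Z2) = 302.9 Ω = 302.9∠0.0° Ω.

Z = 302.9 Ω = 302.9∠0.0° Ω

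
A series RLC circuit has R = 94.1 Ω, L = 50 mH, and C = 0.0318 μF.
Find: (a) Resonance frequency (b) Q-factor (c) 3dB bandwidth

Step 1 — Resonance: ω₀ = 1/√(LC) = 1/√(0.05·3.18e-08) = 2.508e+04 rad/s.
Step 2 — f₀ = ω₀/(2π) = 3991 Hz.
Step 3 — Series Q: Q = ω₀L/R = 2.508e+04·0.05/94.1 = 13.33.
Step 4 — Bandwidth: Δω = ω₀/Q = 1882 rad/s; BW = Δω/(2π) = 299.5 Hz.

(a) f₀ = 3991 Hz  (b) Q = 13.33  (c) BW = 299.5 Hz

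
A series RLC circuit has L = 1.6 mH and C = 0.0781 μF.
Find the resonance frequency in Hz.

Step 1 — Resonance condition Im(Z)=0 gives ω₀ = 1/√(LC).
Step 2 — ω₀ = 1/√(0.0016·7.81e-08) = 8.946e+04 rad/s.
Step 3 — f₀ = ω₀/(2π) = 1.424e+04 Hz.

f₀ = 1.424e+04 Hz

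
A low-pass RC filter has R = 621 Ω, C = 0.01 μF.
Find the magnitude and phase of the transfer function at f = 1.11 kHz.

Step 1 — Angular frequency: ω = 2π·1110 = 6974 rad/s.
Step 2 — Transfer function: H(jω) = 1/(1 + jωRC).
Step 3 — Denominator: 1 + jωRC = 1 + j·6974·621·1e-08 = 1 + j0.04331.
Step 4 — H = 0.9981 - j0.04323.
Step 5 — Magnitude: |H| = 0.9991 (-0.0 dB); phase: φ = -2.5°.

|H| = 0.9991 (-0.0 dB), φ = -2.5°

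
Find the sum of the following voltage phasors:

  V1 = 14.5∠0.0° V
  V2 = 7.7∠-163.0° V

Step 1 — Convert each phasor to rectangular form:
  V1 = 14.5·(cos(0.0°) + j·sin(0.0°)) = 14.5 V
  V2 = 7.7·(cos(-163.0°) + j·sin(-163.0°)) = -7.364 - j2.251 V
Step 2 — Sum components: V_total = 7.136 - j2.251 V.
Step 3 — Convert to polar: |V_total| = 7.483 V, ∠V_total = -17.5°.

V_total = 7.483∠-17.5° V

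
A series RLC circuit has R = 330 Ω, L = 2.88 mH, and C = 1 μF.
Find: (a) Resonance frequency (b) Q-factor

Step 1 — Resonance condition Im(Z)=0 gives ω₀ = 1/√(LC).
Step 2 — ω₀ = 1/√(0.00288·1e-06) = 1.863e+04 rad/s.
Step 3 — f₀ = ω₀/(2π) = 2966 Hz.
Step 4 — Series Q: Q = ω₀L/R = 1.863e+04·0.00288/330 = 0.1626.

(a) f₀ = 2966 Hz  (b) Q = 0.1626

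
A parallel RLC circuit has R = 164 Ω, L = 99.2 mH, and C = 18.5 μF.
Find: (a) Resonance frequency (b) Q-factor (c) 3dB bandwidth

Step 1 — Resonance: ω₀ = 1/√(LC) = 1/√(0.0992·1.85e-05) = 738.2 rad/s.
Step 2 — f₀ = ω₀/(2π) = 117.5 Hz.
Step 3 — Parallel Q: Q = R/(ω₀L) = 164/(738.2·0.0992) = 2.24.
Step 4 — Bandwidth: Δω = ω₀/Q = 329.6 rad/s; BW = Δω/(2π) = 52.46 Hz.

(a) f₀ = 117.5 Hz  (b) Q = 2.24  (c) BW = 52.46 Hz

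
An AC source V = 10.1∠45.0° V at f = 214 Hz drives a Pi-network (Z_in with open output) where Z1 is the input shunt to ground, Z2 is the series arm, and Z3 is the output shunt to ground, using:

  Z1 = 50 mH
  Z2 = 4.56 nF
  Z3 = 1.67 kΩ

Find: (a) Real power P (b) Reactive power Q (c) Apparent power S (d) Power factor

Step 1 — Angular frequency: ω = 2π·f = 2π·214 = 1345 rad/s.
Step 2 — Component impedances:
  Z1: Z = jωL = j·1345·0.05 = 0 + j67.23 Ω
  Z2: Z = 1/(jωC) = -j/(ω·C) = 0 - j1.631e+05 Ω
  Z3: Z = R = 1670 Ω
Step 3 — With open output, the series arm Z2 and the output shunt Z3 appear in series to ground: Z2 + Z3 = 1670 - j1.631e+05 Ω.
Step 4 — Parallel with input shunt Z1: Z_in = Z1 || (Z2 + Z3) = 0.000284 + j67.26 Ω = 67.26∠90.0° Ω.
Step 5 — Source phasor: V = 10.1∠45.0° V = 7.142 + j7.142 V.
Step 6 — Current: I = V / Z = 0.1062 - j0.1062 A = 0.1502∠-45.0° A.
Step 7 — Complex power: S = V·I* = 6.404e-06 + j1.517 VA.
Step 8 — Real power: P = Re(S) = 6.404e-06 W.
Step 9 — Reactive power: Q = Im(S) = 1.517 VAR.
Step 10 — Apparent power: |S| = 1.517 VA.
Step 11 — Power factor: PF = P/|S| = 4.222e-06 (lagging).

(a) P = 6.404e-06 W  (b) Q = 1.517 VAR  (c) S = 1.517 VA  (d) PF = 4.222e-06 (lagging)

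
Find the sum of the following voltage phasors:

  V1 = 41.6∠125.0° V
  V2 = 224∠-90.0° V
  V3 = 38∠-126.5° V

Step 1 — Convert each phasor to rectangular form:
  V1 = 41.6·(cos(125.0°) + j·sin(125.0°)) = -23.86 + j34.08 V
  V2 = 224·(cos(-90.0°) + j·sin(-90.0°)) = 0 - j224 V
  V3 = 38·(cos(-126.5°) + j·sin(-126.5°)) = -22.6 - j30.55 V
Step 2 — Sum components: V_total = -46.46 - j220.5 V.
Step 3 — Convert to polar: |V_total| = 225.3 V, ∠V_total = -101.9°.

V_total = 225.3∠-101.9° V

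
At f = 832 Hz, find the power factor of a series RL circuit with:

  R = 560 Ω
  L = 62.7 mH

Step 1 — Angular frequency: ω = 2π·f = 2π·832 = 5228 rad/s.
Step 2 — Component impedances:
  R: Z = R = 560 Ω
  L: Z = jωL = j·5228·0.0627 = 0 + j327.8 Ω
Step 3 — Series combination: Z_total = R + L = 560 + j327.8 Ω = 648.9∠30.3° Ω.
Step 4 — Power factor: PF = cos(φ) = Re(Z)/|Z| = 560/648.9 = 0.863.
Step 5 — Type: Im(Z) = 327.8 ⇒ lagging (phase φ = 30.3°).

PF = 0.863 (lagging, φ = 30.3°)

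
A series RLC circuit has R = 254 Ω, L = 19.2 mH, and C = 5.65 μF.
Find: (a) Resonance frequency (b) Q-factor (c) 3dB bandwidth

Step 1 — Resonance condition Im(Z)=0 gives ω₀ = 1/√(LC).
Step 2 — ω₀ = 1/√(0.0192·5.65e-06) = 3036 rad/s.
Step 3 — f₀ = ω₀/(2π) = 483.2 Hz.
Step 4 — Series Q: Q = ω₀L/R = 3036·0.0192/254 = 0.2295.
Step 5 — 3dB bandwidth: Δω = ω₀/Q = 1.323e+04 rad/s; BW = Δω/(2π) = 2105 Hz.

(a) f₀ = 483.2 Hz  (b) Q = 0.2295  (c) BW = 2105 Hz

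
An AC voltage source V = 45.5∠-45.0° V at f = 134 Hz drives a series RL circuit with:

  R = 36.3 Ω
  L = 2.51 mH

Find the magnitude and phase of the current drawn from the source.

Step 1 — Angular frequency: ω = 2π·f = 2π·134 = 841.9 rad/s.
Step 2 — Component impedances:
  R: Z = R = 36.3 Ω
  L: Z = jωL = j·841.9·0.00251 = 0 + j2.113 Ω
Step 3 — Series combination: Z_total = R + L = 36.3 + j2.113 Ω = 36.36∠3.3° Ω.
Step 4 — Source phasor: V = 45.5∠-45.0° V = 32.17 - j32.17 V.
Step 5 — Ohm's law: I = V / Z_total = (32.17 - j32.17) / (36.3 + j2.113) = 0.8319 - j0.9347 A.
Step 6 — Convert to polar: |I| = 1.251 A, ∠I = -48.3°.

I = 1.251∠-48.3° A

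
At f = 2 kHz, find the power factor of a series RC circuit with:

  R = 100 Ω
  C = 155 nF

Step 1 — Angular frequency: ω = 2π·f = 2π·2000 = 1.257e+04 rad/s.
Step 2 — Component impedances:
  R: Z = R = 100 Ω
  C: Z = 1/(jωC) = -j/(ω·C) = 0 - j513.4 Ω
Step 3 — Series combination: Z_total = R + C = 100 - j513.4 Ω = 523.1∠-79.0° Ω.
Step 4 — Power factor: PF = cos(φ) = Re(Z)/|Z| = 100/523.1 = 0.1912.
Step 5 — Type: Im(Z) = -513.4 ⇒ leading (phase φ = -79.0°).

PF = 0.1912 (leading, φ = -79.0°)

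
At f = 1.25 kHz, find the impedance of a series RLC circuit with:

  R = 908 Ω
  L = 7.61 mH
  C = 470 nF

Step 1 — Angular frequency: ω = 2π·f = 2π·1250 = 7854 rad/s.
Step 2 — Component impedances:
  R: Z = R = 908 Ω
  L: Z = jωL = j·7854·0.00761 = 0 + j59.77 Ω
  C: Z = 1/(jωC) = -j/(ω·C) = 0 - j270.9 Ω
Step 3 — Series combination: Z_total = R + L + C = 908 - j211.1 Ω = 932.2∠-13.1° Ω.

Z = 908 - j211.1 Ω = 932.2∠-13.1° Ω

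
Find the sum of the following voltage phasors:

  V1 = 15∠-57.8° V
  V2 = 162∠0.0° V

Step 1 — Convert each phasor to rectangular form:
  V1 = 15·(cos(-57.8°) + j·sin(-57.8°)) = 7.993 - j12.69 V
  V2 = 162·(cos(0.0°) + j·sin(0.0°)) = 162 V
Step 2 — Sum components: V_total = 170 - j12.69 V.
Step 3 — Convert to polar: |V_total| = 170.5 V, ∠V_total = -4.3°.

V_total = 170.5∠-4.3° V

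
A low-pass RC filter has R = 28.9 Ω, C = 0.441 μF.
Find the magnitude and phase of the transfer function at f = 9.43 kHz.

Step 1 — Angular frequency: ω = 2π·9430 = 5.925e+04 rad/s.
Step 2 — Transfer function: H(jω) = 1/(1 + jωRC).
Step 3 — Denominator: 1 + jωRC = 1 + j·5.925e+04·28.9·4.41e-07 = 1 + j0.7551.
Step 4 — H = 0.6368 - j0.4809.
Step 5 — Magnitude: |H| = 0.798 (-2.0 dB); phase: φ = -37.1°.

|H| = 0.798 (-2.0 dB), φ = -37.1°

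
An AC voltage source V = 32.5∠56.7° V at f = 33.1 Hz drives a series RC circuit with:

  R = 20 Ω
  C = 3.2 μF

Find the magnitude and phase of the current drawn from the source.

Step 1 — Angular frequency: ω = 2π·f = 2π·33.1 = 208 rad/s.
Step 2 — Component impedances:
  R: Z = R = 20 Ω
  C: Z = 1/(jωC) = -j/(ω·C) = 0 - j1503 Ω
Step 3 — Series combination: Z_total = R + C = 20 - j1503 Ω = 1503∠-89.2° Ω.
Step 4 — Source phasor: V = 32.5∠56.7° V = 17.84 + j27.16 V.
Step 5 — Ohm's law: I = V / Z_total = (17.84 + j27.16) / (20 - j1503) = -0.01792 + j0.01211 A.
Step 6 — Convert to polar: |I| = 0.02163 A, ∠I = 145.9°.

I = 0.02163∠145.9° A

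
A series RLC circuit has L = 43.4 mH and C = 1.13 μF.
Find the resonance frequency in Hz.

Step 1 — Resonance condition Im(Z)=0 gives ω₀ = 1/√(LC).
Step 2 — ω₀ = 1/√(0.0434·1.13e-06) = 4516 rad/s.
Step 3 — f₀ = ω₀/(2π) = 718.7 Hz.

f₀ = 718.7 Hz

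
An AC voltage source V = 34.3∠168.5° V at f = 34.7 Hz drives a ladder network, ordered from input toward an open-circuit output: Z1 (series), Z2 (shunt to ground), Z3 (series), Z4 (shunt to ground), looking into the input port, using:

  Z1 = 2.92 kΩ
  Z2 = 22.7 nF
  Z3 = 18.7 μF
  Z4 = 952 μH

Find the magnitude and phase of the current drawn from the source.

Step 1 — Angular frequency: ω = 2π·f = 2π·34.7 = 218 rad/s.
Step 2 — Component impedances:
  Z1: Z = R = 2920 Ω
  Z2: Z = 1/(jωC) = -j/(ω·C) = 0 - j2.021e+05 Ω
  Z3: Z = 1/(jωC) = -j/(ω·C) = 0 - j245.3 Ω
  Z4: Z = jωL = j·218·0.000952 = 0 + j0.2076 Ω
Step 3 — Ladder network (open output): work backward from the far end, alternating series and parallel combinations. Z_in = 2920 - j244.8 Ω = 2930∠-4.8° Ω.
Step 4 — Source phasor: V = 34.3∠168.5° V = -33.61 + j6.838 V.
Step 5 — Ohm's law: I = V / Z_total = (-33.61 + j6.838) / (2920 - j244.8) = -0.01163 + j0.001367 A.
Step 6 — Convert to polar: |I| = 0.01171 A, ∠I = 173.3°.

I = 0.01171∠173.3° A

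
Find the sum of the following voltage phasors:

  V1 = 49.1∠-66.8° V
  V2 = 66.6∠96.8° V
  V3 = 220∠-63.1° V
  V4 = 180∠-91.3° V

Step 1 — Convert each phasor to rectangular form:
  V1 = 49.1·(cos(-66.8°) + j·sin(-66.8°)) = 19.34 - j45.13 V
  V2 = 66.6·(cos(96.8°) + j·sin(96.8°)) = -7.886 + j66.13 V
  V3 = 220·(cos(-63.1°) + j·sin(-63.1°)) = 99.54 - j196.2 V
  V4 = 180·(cos(-91.3°) + j·sin(-91.3°)) = -4.084 - j180 V
Step 2 — Sum components: V_total = 106.9 - j355.1 V.
Step 3 — Convert to polar: |V_total| = 370.9 V, ∠V_total = -73.2°.

V_total = 370.9∠-73.2° V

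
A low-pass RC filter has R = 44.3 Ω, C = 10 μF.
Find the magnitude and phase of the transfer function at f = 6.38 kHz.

Step 1 — Angular frequency: ω = 2π·6380 = 4.009e+04 rad/s.
Step 2 — Transfer function: H(jω) = 1/(1 + jωRC).
Step 3 — Denominator: 1 + jωRC = 1 + j·4.009e+04·44.3·1e-05 = 1 + j17.76.
Step 4 — H = 0.003161 - j0.05613.
Step 5 — Magnitude: |H| = 0.05622 (-25.0 dB); phase: φ = -86.8°.

|H| = 0.05622 (-25.0 dB), φ = -86.8°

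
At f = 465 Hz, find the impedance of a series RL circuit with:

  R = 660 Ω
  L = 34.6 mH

Step 1 — Angular frequency: ω = 2π·f = 2π·465 = 2922 rad/s.
Step 2 — Component impedances:
  R: Z = R = 660 Ω
  L: Z = jωL = j·2922·0.0346 = 0 + j101.1 Ω
Step 3 — Series combination: Z_total = R + L = 660 + j101.1 Ω = 667.7∠8.7° Ω.

Z = 660 + j101.1 Ω = 667.7∠8.7° Ω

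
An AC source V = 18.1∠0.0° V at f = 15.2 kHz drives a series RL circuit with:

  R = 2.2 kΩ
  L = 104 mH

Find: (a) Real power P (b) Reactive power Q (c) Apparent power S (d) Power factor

Step 1 — Angular frequency: ω = 2π·f = 2π·1.52e+04 = 9.55e+04 rad/s.
Step 2 — Component impedances:
  R: Z = R = 2200 Ω
  L: Z = jωL = j·9.55e+04·0.104 = 0 + j9932 Ω
Step 3 — Series combination: Z_total = R + L = 2200 + j9932 Ω = 1.017e+04∠77.5° Ω.
Step 4 — Source phasor: V = 18.1∠0.0° V = 18.1 V.
Step 5 — Current: I = V / Z = 0.0003848 - j0.001737 A = 0.001779∠-77.5° A.
Step 6 — Complex power: S = V·I* = 0.006964 + j0.03144 VA.
Step 7 — Real power: P = Re(S) = 0.006964 W.
Step 8 — Reactive power: Q = Im(S) = 0.03144 VAR.
Step 9 — Apparent power: |S| = 0.0322 VA.
Step 10 — Power factor: PF = P/|S| = 0.2163 (lagging).

(a) P = 0.006964 W  (b) Q = 0.03144 VAR  (c) S = 0.0322 VA  (d) PF = 0.2163 (lagging)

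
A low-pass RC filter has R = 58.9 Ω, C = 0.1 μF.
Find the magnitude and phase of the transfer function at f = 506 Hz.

Step 1 — Angular frequency: ω = 2π·506 = 3179 rad/s.
Step 2 — Transfer function: H(jω) = 1/(1 + jωRC).
Step 3 — Denominator: 1 + jωRC = 1 + j·3179·58.9·1e-07 = 1 + j0.01873.
Step 4 — H = 0.9996 - j0.01872.
Step 5 — Magnitude: |H| = 0.9998 (-0.0 dB); phase: φ = -1.1°.

|H| = 0.9998 (-0.0 dB), φ = -1.1°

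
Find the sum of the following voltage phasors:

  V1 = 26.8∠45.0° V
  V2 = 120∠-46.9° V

Step 1 — Convert each phasor to rectangular form:
  V1 = 26.8·(cos(45.0°) + j·sin(45.0°)) = 18.95 + j18.95 V
  V2 = 120·(cos(-46.9°) + j·sin(-46.9°)) = 81.99 - j87.62 V
Step 2 — Sum components: V_total = 100.9 - j68.67 V.
Step 3 — Convert to polar: |V_total| = 122.1 V, ∠V_total = -34.2°.

V_total = 122.1∠-34.2° V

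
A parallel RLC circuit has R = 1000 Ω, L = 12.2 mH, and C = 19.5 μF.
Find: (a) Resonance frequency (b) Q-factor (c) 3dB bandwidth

Step 1 — Resonance: ω₀ = 1/√(LC) = 1/√(0.0122·1.95e-05) = 2050 rad/s.
Step 2 — f₀ = ω₀/(2π) = 326.3 Hz.
Step 3 — Parallel Q: Q = R/(ω₀L) = 1000/(2050·0.0122) = 39.98.
Step 4 — Bandwidth: Δω = ω₀/Q = 51.28 rad/s; BW = Δω/(2π) = 8.162 Hz.

(a) f₀ = 326.3 Hz  (b) Q = 39.98  (c) BW = 8.162 Hz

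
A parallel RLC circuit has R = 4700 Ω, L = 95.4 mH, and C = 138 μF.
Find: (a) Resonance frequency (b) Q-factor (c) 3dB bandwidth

Step 1 — Resonance: ω₀ = 1/√(LC) = 1/√(0.0954·0.000138) = 275.6 rad/s.
Step 2 — f₀ = ω₀/(2π) = 43.86 Hz.
Step 3 — Parallel Q: Q = R/(ω₀L) = 4700/(275.6·0.0954) = 178.8.
Step 4 — Bandwidth: Δω = ω₀/Q = 1.542 rad/s; BW = Δω/(2π) = 0.2454 Hz.

(a) f₀ = 43.86 Hz  (b) Q = 178.8  (c) BW = 0.2454 Hz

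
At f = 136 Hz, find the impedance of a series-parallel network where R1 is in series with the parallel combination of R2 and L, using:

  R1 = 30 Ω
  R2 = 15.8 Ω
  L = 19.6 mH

Step 1 — Angular frequency: ω = 2π·f = 2π·136 = 854.5 rad/s.
Step 2 — Component impedances:
  R1: Z = R = 30 Ω
  R2: Z = R = 15.8 Ω
  L: Z = jωL = j·854.5·0.0196 = 0 + j16.75 Ω
Step 3 — Parallel branch: R2 || L = 1/(1/R2 + 1/L) = 8.36 + j7.887 Ω.
Step 4 — Series with R1: Z_total = R1 + (R2 || L) = 38.36 + j7.887 Ω = 39.16∠11.6° Ω.

Z = 38.36 + j7.887 Ω = 39.16∠11.6° Ω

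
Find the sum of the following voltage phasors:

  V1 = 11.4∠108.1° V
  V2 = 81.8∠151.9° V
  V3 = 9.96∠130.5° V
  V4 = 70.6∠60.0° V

Step 1 — Convert each phasor to rectangular form:
  V1 = 11.4·(cos(108.1°) + j·sin(108.1°)) = -3.542 + j10.84 V
  V2 = 81.8·(cos(151.9°) + j·sin(151.9°)) = -72.16 + j38.53 V
  V3 = 9.96·(cos(130.5°) + j·sin(130.5°)) = -6.469 + j7.574 V
  V4 = 70.6·(cos(60.0°) + j·sin(60.0°)) = 35.3 + j61.14 V
Step 2 — Sum components: V_total = -46.87 + j118.1 V.
Step 3 — Convert to polar: |V_total| = 127 V, ∠V_total = 111.6°.

V_total = 127∠111.6° V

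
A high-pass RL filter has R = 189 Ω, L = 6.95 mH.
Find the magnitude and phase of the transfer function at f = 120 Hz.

Step 1 — Angular frequency: ω = 2π·120 = 754 rad/s.
Step 2 — Transfer function: H(jω) = jωL/(R + jωL).
Step 3 — Numerator jωL = j·5.24; denominator R + jωL = 189 + j5.24.
Step 4 — H = 0.0007681 + j0.0277.
Step 5 — Magnitude: |H| = 0.02772 (-31.1 dB); phase: φ = 88.4°.

|H| = 0.02772 (-31.1 dB), φ = 88.4°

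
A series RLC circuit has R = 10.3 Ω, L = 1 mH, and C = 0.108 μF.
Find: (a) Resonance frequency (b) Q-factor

Step 1 — Resonance condition Im(Z)=0 gives ω₀ = 1/√(LC).
Step 2 — ω₀ = 1/√(0.001·1.08e-07) = 9.623e+04 rad/s.
Step 3 — f₀ = ω₀/(2π) = 1.531e+04 Hz.
Step 4 — Series Q: Q = ω₀L/R = 9.623e+04·0.001/10.3 = 9.342.

(a) f₀ = 1.531e+04 Hz  (b) Q = 9.342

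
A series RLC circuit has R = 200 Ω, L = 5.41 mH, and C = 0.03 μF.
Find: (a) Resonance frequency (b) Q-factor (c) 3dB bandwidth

Step 1 — Resonance condition Im(Z)=0 gives ω₀ = 1/√(LC).
Step 2 — ω₀ = 1/√(0.00541·3e-08) = 7.849e+04 rad/s.
Step 3 — f₀ = ω₀/(2π) = 1.249e+04 Hz.
Step 4 — Series Q: Q = ω₀L/R = 7.849e+04·0.00541/200 = 2.123.
Step 5 — 3dB bandwidth: Δω = ω₀/Q = 3.697e+04 rad/s; BW = Δω/(2π) = 5884 Hz.

(a) f₀ = 1.249e+04 Hz  (b) Q = 2.123  (c) BW = 5884 Hz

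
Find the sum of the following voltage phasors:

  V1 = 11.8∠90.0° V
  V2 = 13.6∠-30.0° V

Step 1 — Convert each phasor to rectangular form:
  V1 = 11.8·(cos(90.0°) + j·sin(90.0°)) = 0 + j11.8 V
  V2 = 13.6·(cos(-30.0°) + j·sin(-30.0°)) = 11.78 - j6.8 V
Step 2 — Sum components: V_total = 11.78 + j5 V.
Step 3 — Convert to polar: |V_total| = 12.8 V, ∠V_total = 23.0°.

V_total = 12.8∠23.0° V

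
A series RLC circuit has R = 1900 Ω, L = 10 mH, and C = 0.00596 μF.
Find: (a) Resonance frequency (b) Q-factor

Step 1 — Resonance condition Im(Z)=0 gives ω₀ = 1/√(LC).
Step 2 — ω₀ = 1/√(0.01·5.96e-09) = 1.295e+05 rad/s.
Step 3 — f₀ = ω₀/(2π) = 2.062e+04 Hz.
Step 4 — Series Q: Q = ω₀L/R = 1.295e+05·0.01/1900 = 0.6817.

(a) f₀ = 2.062e+04 Hz  (b) Q = 0.6817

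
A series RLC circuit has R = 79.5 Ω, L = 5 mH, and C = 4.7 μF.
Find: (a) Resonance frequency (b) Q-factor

Step 1 — Resonance condition Im(Z)=0 gives ω₀ = 1/√(LC).
Step 2 — ω₀ = 1/√(0.005·4.7e-06) = 6523 rad/s.
Step 3 — f₀ = ω₀/(2π) = 1038 Hz.
Step 4 — Series Q: Q = ω₀L/R = 6523·0.005/79.5 = 0.4103.

(a) f₀ = 1038 Hz  (b) Q = 0.4103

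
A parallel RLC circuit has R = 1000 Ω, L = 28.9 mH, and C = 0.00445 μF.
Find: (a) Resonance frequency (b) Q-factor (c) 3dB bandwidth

Step 1 — Resonance: ω₀ = 1/√(LC) = 1/√(0.0289·4.45e-09) = 8.818e+04 rad/s.
Step 2 — f₀ = ω₀/(2π) = 1.403e+04 Hz.
Step 3 — Parallel Q: Q = R/(ω₀L) = 1000/(8.818e+04·0.0289) = 0.3924.
Step 4 — Bandwidth: Δω = ω₀/Q = 2.247e+05 rad/s; BW = Δω/(2π) = 3.577e+04 Hz.

(a) f₀ = 1.403e+04 Hz  (b) Q = 0.3924  (c) BW = 3.577e+04 Hz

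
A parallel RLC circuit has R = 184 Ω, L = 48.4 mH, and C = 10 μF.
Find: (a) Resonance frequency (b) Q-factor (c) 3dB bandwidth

Step 1 — Resonance: ω₀ = 1/√(LC) = 1/√(0.0484·1e-05) = 1437 rad/s.
Step 2 — f₀ = ω₀/(2π) = 228.8 Hz.
Step 3 — Parallel Q: Q = R/(ω₀L) = 184/(1437·0.0484) = 2.645.
Step 4 — Bandwidth: Δω = ω₀/Q = 543.5 rad/s; BW = Δω/(2π) = 86.5 Hz.

(a) f₀ = 228.8 Hz  (b) Q = 2.645  (c) BW = 86.5 Hz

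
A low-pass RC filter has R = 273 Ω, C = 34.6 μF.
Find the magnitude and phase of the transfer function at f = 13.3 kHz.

Step 1 — Angular frequency: ω = 2π·1.33e+04 = 8.357e+04 rad/s.
Step 2 — Transfer function: H(jω) = 1/(1 + jωRC).
Step 3 — Denominator: 1 + jωRC = 1 + j·8.357e+04·273·3.46e-05 = 1 + j789.4.
Step 4 — H = 1.605e-06 - j0.001267.
Step 5 — Magnitude: |H| = 0.001267 (-57.9 dB); phase: φ = -89.9°.

|H| = 0.001267 (-57.9 dB), φ = -89.9°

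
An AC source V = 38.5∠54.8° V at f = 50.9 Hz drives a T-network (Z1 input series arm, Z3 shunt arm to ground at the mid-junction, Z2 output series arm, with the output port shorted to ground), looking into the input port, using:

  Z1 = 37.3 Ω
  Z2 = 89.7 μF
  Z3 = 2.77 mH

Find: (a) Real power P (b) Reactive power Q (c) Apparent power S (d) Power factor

Step 1 — Angular frequency: ω = 2π·f = 2π·50.9 = 319.8 rad/s.
Step 2 — Component impedances:
  Z1: Z = R = 37.3 Ω
  Z2: Z = 1/(jωC) = -j/(ω·C) = 0 - j34.86 Ω
  Z3: Z = jωL = j·319.8·0.00277 = 0 + j0.8859 Ω
Step 3 — With the output port shorted to ground, the output series arm Z2 runs from the junction to ground; the shunt arm Z3 also runs from the junction to ground. They appear in parallel: Z3 || Z2 = 0 + j0.909 Ω.
Step 4 — Series with input arm Z1: Z_in = Z1 + (Z3 || Z2) = 37.3 + j0.909 Ω = 37.31∠1.4° Ω.
Step 5 — Source phasor: V = 38.5∠54.8° V = 22.19 + j31.46 V.
Step 6 — Current: I = V / Z = 0.6152 + j0.8284 A = 1.032∠53.4° A.
Step 7 — Complex power: S = V·I* = 39.72 + j0.9678 VA.
Step 8 — Real power: P = Re(S) = 39.72 W.
Step 9 — Reactive power: Q = Im(S) = 0.9678 VAR.
Step 10 — Apparent power: |S| = 39.73 VA.
Step 11 — Power factor: PF = P/|S| = 0.9997 (lagging).

(a) P = 39.72 W  (b) Q = 0.9678 VAR  (c) S = 39.73 VA  (d) PF = 0.9997 (lagging)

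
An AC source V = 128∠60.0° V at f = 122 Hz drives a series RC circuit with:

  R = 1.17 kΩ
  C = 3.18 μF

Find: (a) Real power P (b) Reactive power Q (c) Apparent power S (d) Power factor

Step 1 — Angular frequency: ω = 2π·f = 2π·122 = 766.5 rad/s.
Step 2 — Component impedances:
  R: Z = R = 1170 Ω
  C: Z = 1/(jωC) = -j/(ω·C) = 0 - j410.2 Ω
Step 3 — Series combination: Z_total = R + C = 1170 - j410.2 Ω = 1240∠-19.3° Ω.
Step 4 — Source phasor: V = 128∠60.0° V = 64 + j110.9 V.
Step 5 — Current: I = V / Z = 0.01913 + j0.1015 A = 0.1032∠79.3° A.
Step 6 — Complex power: S = V·I* = 12.47 - j4.372 VA.
Step 7 — Real power: P = Re(S) = 12.47 W.
Step 8 — Reactive power: Q = Im(S) = -4.372 VAR.
Step 9 — Apparent power: |S| = 13.21 VA.
Step 10 — Power factor: PF = P/|S| = 0.9437 (leading).

(a) P = 12.47 W  (b) Q = -4.372 VAR  (c) S = 13.21 VA  (d) PF = 0.9437 (leading)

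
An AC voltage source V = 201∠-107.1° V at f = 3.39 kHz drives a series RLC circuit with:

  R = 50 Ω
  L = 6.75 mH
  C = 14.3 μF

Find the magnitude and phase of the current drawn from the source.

Step 1 — Angular frequency: ω = 2π·f = 2π·3390 = 2.13e+04 rad/s.
Step 2 — Component impedances:
  R: Z = R = 50 Ω
  L: Z = jωL = j·2.13e+04·0.00675 = 0 + j143.8 Ω
  C: Z = 1/(jωC) = -j/(ω·C) = 0 - j3.283 Ω
Step 3 — Series combination: Z_total = R + L + C = 50 + j140.5 Ω = 149.1∠70.4° Ω.
Step 4 — Source phasor: V = 201∠-107.1° V = -59.1 - j192.1 V.
Step 5 — Ohm's law: I = V / Z_total = (-59.1 - j192.1) / (50 + j140.5) = -1.347 - j0.05856 A.
Step 6 — Convert to polar: |I| = 1.348 A, ∠I = -177.5°.

I = 1.348∠-177.5° A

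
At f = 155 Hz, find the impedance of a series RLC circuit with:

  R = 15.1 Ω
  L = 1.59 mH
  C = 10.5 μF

Step 1 — Angular frequency: ω = 2π·f = 2π·155 = 973.9 rad/s.
Step 2 — Component impedances:
  R: Z = R = 15.1 Ω
  L: Z = jωL = j·973.9·0.00159 = 0 + j1.548 Ω
  C: Z = 1/(jωC) = -j/(ω·C) = 0 - j97.79 Ω
Step 3 — Series combination: Z_total = R + L + C = 15.1 - j96.24 Ω = 97.42∠-81.1° Ω.

Z = 15.1 - j96.24 Ω = 97.42∠-81.1° Ω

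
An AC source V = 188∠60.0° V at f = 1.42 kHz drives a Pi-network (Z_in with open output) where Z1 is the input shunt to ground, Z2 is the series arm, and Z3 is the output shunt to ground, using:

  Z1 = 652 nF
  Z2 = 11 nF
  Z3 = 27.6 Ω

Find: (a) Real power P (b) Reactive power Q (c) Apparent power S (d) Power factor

Step 1 — Angular frequency: ω = 2π·f = 2π·1420 = 8922 rad/s.
Step 2 — Component impedances:
  Z1: Z = 1/(jωC) = -j/(ω·C) = 0 - j171.9 Ω
  Z2: Z = 1/(jωC) = -j/(ω·C) = 0 - j1.019e+04 Ω
  Z3: Z = R = 27.6 Ω
Step 3 — With open output, the series arm Z2 and the output shunt Z3 appear in series to ground: Z2 + Z3 = 27.6 - j1.019e+04 Ω.
Step 4 — Parallel with input shunt Z1: Z_in = Z1 || (Z2 + Z3) = 0.007597 - j169.1 Ω = 169.1∠-90.0° Ω.
Step 5 — Source phasor: V = 188∠60.0° V = 94 + j162.8 V.
Step 6 — Current: I = V / Z = -0.9631 + j0.5561 A = 1.112∠150.0° A.
Step 7 — Complex power: S = V·I* = 0.009396 - j209.1 VA.
Step 8 — Real power: P = Re(S) = 0.009396 W.
Step 9 — Reactive power: Q = Im(S) = -209.1 VAR.
Step 10 — Apparent power: |S| = 209.1 VA.
Step 11 — Power factor: PF = P/|S| = 4.494e-05 (leading).

(a) P = 0.009396 W  (b) Q = -209.1 VAR  (c) S = 209.1 VA  (d) PF = 4.494e-05 (leading)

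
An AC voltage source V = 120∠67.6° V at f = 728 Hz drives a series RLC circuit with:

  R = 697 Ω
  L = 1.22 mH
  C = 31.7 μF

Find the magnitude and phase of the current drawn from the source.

Step 1 — Angular frequency: ω = 2π·f = 2π·728 = 4574 rad/s.
Step 2 — Component impedances:
  R: Z = R = 697 Ω
  L: Z = jωL = j·4574·0.00122 = 0 + j5.58 Ω
  C: Z = 1/(jωC) = -j/(ω·C) = 0 - j6.897 Ω
Step 3 — Series combination: Z_total = R + L + C = 697 - j1.316 Ω = 697∠-0.1° Ω.
Step 4 — Source phasor: V = 120∠67.6° V = 45.73 + j110.9 V.
Step 5 — Ohm's law: I = V / Z_total = (45.73 + j110.9) / (697 - j1.316) = 0.06531 + j0.1593 A.
Step 6 — Convert to polar: |I| = 0.1722 A, ∠I = 67.7°.

I = 0.1722∠67.7° A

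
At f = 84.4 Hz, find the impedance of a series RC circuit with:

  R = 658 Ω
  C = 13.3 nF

Step 1 — Angular frequency: ω = 2π·f = 2π·84.4 = 530.3 rad/s.
Step 2 — Component impedances:
  R: Z = R = 658 Ω
  C: Z = 1/(jωC) = -j/(ω·C) = 0 - j1.418e+05 Ω
Step 3 — Series combination: Z_total = R + C = 658 - j1.418e+05 Ω = 1.418e+05∠-89.7° Ω.

Z = 658 - j1.418e+05 Ω = 1.418e+05∠-89.7° Ω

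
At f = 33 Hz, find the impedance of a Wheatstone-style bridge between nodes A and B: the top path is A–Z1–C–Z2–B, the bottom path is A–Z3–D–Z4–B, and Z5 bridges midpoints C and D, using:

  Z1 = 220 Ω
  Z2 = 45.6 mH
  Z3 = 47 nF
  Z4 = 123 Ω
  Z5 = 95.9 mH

Step 1 — Angular frequency: ω = 2π·f = 2π·33 = 207.3 rad/s.
Step 2 — Component impedances:
  Z1: Z = R = 220 Ω
  Z2: Z = jωL = j·207.3·0.0456 = 0 + j9.455 Ω
  Z3: Z = 1/(jωC) = -j/(ω·C) = 0 - j1.026e+05 Ω
  Z4: Z = R = 123 Ω
  Z5: Z = jωL = j·207.3·0.0959 = 0 + j19.88 Ω
Step 3 — Bridge requires nodal analysis (the Z5 bridge couples midpoints C and D, so the two paths cannot be reduced to a simple series/parallel combination). Setting node B to ground and injecting 1 A at node A, the 3-node admittance system at A, C, D solves to V_A = Z_AB = 220.7 + j8.825 Ω = 220.9∠2.3° Ω.

Z = 220.7 + j8.825 Ω = 220.9∠2.3° Ω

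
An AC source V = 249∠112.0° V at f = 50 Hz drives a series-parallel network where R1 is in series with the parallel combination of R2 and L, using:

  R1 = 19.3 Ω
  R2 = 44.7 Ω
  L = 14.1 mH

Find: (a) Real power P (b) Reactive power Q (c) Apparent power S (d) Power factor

Step 1 — Angular frequency: ω = 2π·f = 2π·50 = 314.2 rad/s.
Step 2 — Component impedances:
  R1: Z = R = 19.3 Ω
  R2: Z = R = 44.7 Ω
  L: Z = jωL = j·314.2·0.0141 = 0 + j4.43 Ω
Step 3 — Parallel branch: R2 || L = 1/(1/R2 + 1/L) = 0.4347 + j4.387 Ω.
Step 4 — Series with R1: Z_total = R1 + (R2 || L) = 19.73 + j4.387 Ω = 20.22∠12.5° Ω.
Step 5 — Source phasor: V = 249∠112.0° V = -93.28 + j230.9 V.
Step 6 — Current: I = V / Z = -2.026 + j12.15 A = 12.32∠99.5° A.
Step 7 — Complex power: S = V·I* = 2994 + j665.5 VA.
Step 8 — Real power: P = Re(S) = 2994 W.
Step 9 — Reactive power: Q = Im(S) = 665.5 VAR.
Step 10 — Apparent power: |S| = 3067 VA.
Step 11 — Power factor: PF = P/|S| = 0.9762 (lagging).

(a) P = 2994 W  (b) Q = 665.5 VAR  (c) S = 3067 VA  (d) PF = 0.9762 (lagging)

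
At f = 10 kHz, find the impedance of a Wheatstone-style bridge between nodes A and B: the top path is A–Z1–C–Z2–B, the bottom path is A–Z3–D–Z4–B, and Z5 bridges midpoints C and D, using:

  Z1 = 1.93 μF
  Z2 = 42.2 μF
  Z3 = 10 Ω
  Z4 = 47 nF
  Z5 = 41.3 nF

Step 1 — Angular frequency: ω = 2π·f = 2π·1e+04 = 6.283e+04 rad/s.
Step 2 — Component impedances:
  Z1: Z = 1/(jωC) = -j/(ω·C) = 0 - j8.246 Ω
  Z2: Z = 1/(jωC) = -j/(ω·C) = 0 - j0.3771 Ω
  Z3: Z = R = 10 Ω
  Z4: Z = 1/(jωC) = -j/(ω·C) = 0 - j338.6 Ω
  Z5: Z = 1/(jωC) = -j/(ω·C) = 0 - j385.4 Ω
Step 3 — Bridge requires nodal analysis (the Z5 bridge couples midpoints C and D, so the two paths cannot be reduced to a simple series/parallel combination). Setting node B to ground and injecting 1 A at node A, the 3-node admittance system at A, C, D solves to V_A = Z_AB = 0.02 - j8.246 Ω = 8.246∠-89.9° Ω.

Z = 0.02 - j8.246 Ω = 8.246∠-89.9° Ω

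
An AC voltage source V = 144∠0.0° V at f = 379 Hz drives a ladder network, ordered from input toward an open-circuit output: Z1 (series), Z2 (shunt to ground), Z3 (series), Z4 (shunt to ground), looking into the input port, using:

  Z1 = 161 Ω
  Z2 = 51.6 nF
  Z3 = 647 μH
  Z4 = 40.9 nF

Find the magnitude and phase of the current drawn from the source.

Step 1 — Angular frequency: ω = 2π·f = 2π·379 = 2381 rad/s.
Step 2 — Component impedances:
  Z1: Z = R = 161 Ω
  Z2: Z = 1/(jωC) = -j/(ω·C) = 0 - j8138 Ω
  Z3: Z = jωL = j·2381·0.000647 = 0 + j1.541 Ω
  Z4: Z = 1/(jωC) = -j/(ω·C) = 0 - j1.027e+04 Ω
Step 3 — Ladder network (open output): work backward from the far end, alternating series and parallel combinations. Z_in = 161 - j4540 Ω = 4542∠-88.0° Ω.
Step 4 — Source phasor: V = 144∠0.0° V = 144 V.
Step 5 — Ohm's law: I = V / Z_total = (144) / (161 - j4540) = 0.001124 + j0.03168 A.
Step 6 — Convert to polar: |I| = 0.0317 A, ∠I = 88.0°.

I = 0.0317∠88.0° A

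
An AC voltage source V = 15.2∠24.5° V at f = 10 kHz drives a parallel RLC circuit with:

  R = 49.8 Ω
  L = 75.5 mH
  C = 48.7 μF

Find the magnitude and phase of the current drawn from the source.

Step 1 — Angular frequency: ω = 2π·f = 2π·1e+04 = 6.283e+04 rad/s.
Step 2 — Component impedances:
  R: Z = R = 49.8 Ω
  L: Z = jωL = j·6.283e+04·0.0755 = 0 + j4744 Ω
  C: Z = 1/(jωC) = -j/(ω·C) = 0 - j0.3268 Ω
Step 3 — Parallel combination: 1/Z_total = 1/R + 1/L + 1/C; Z_total = 0.002145 - j0.3268 Ω = 0.3268∠-89.6° Ω.
Step 4 — Source phasor: V = 15.2∠24.5° V = 13.83 + j6.303 V.
Step 5 — Ohm's law: I = V / Z_total = (13.83 + j6.303) / (0.002145 - j0.3268) = -19.01 + j42.45 A.
Step 6 — Convert to polar: |I| = 46.51 A, ∠I = 114.1°.

I = 46.51∠114.1° A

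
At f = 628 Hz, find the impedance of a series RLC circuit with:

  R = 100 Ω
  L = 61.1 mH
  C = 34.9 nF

Step 1 — Angular frequency: ω = 2π·f = 2π·628 = 3946 rad/s.
Step 2 — Component impedances:
  R: Z = R = 100 Ω
  L: Z = jωL = j·3946·0.0611 = 0 + j241.1 Ω
  C: Z = 1/(jωC) = -j/(ω·C) = 0 - j7262 Ω
Step 3 — Series combination: Z_total = R + L + C = 100 - j7021 Ω = 7021∠-89.2° Ω.

Z = 100 - j7021 Ω = 7021∠-89.2° Ω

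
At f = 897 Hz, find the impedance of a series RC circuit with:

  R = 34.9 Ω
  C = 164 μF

Step 1 — Angular frequency: ω = 2π·f = 2π·897 = 5636 rad/s.
Step 2 — Component impedances:
  R: Z = R = 34.9 Ω
  C: Z = 1/(jωC) = -j/(ω·C) = 0 - j1.082 Ω
Step 3 — Series combination: Z_total = R + C = 34.9 - j1.082 Ω = 34.92∠-1.8° Ω.

Z = 34.9 - j1.082 Ω = 34.92∠-1.8° Ω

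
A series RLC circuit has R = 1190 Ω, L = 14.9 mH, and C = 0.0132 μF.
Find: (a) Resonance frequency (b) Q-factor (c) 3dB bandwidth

Step 1 — Resonance condition Im(Z)=0 gives ω₀ = 1/√(LC).
Step 2 — ω₀ = 1/√(0.0149·1.32e-08) = 7.13e+04 rad/s.
Step 3 — f₀ = ω₀/(2π) = 1.135e+04 Hz.
Step 4 — Series Q: Q = ω₀L/R = 7.13e+04·0.0149/1190 = 0.8928.
Step 5 — 3dB bandwidth: Δω = ω₀/Q = 7.987e+04 rad/s; BW = Δω/(2π) = 1.271e+04 Hz.

(a) f₀ = 1.135e+04 Hz  (b) Q = 0.8928  (c) BW = 1.271e+04 Hz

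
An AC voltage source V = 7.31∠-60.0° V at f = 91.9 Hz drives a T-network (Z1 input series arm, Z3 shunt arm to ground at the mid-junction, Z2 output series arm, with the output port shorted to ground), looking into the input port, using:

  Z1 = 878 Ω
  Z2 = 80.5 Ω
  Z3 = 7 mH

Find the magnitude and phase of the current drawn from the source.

Step 1 — Angular frequency: ω = 2π·f = 2π·91.9 = 577.4 rad/s.
Step 2 — Component impedances:
  Z1: Z = R = 878 Ω
  Z2: Z = R = 80.5 Ω
  Z3: Z = jωL = j·577.4·0.007 = 0 + j4.042 Ω
Step 3 — With the output port shorted to ground, the output series arm Z2 runs from the junction to ground; the shunt arm Z3 also runs from the junction to ground. They appear in parallel: Z3 || Z2 = 0.2024 + j4.032 Ω.
Step 4 — Series with input arm Z1: Z_in = Z1 + (Z3 || Z2) = 878.2 + j4.032 Ω = 878.2∠0.3° Ω.
Step 5 — Source phasor: V = 7.31∠-60.0° V = 3.655 - j6.331 V.
Step 6 — Ohm's law: I = V / Z_total = (3.655 - j6.331) / (878.2 + j4.032) = 0.004129 - j0.007228 A.
Step 7 — Convert to polar: |I| = 0.008324 A, ∠I = -60.3°.

I = 0.008324∠-60.3° A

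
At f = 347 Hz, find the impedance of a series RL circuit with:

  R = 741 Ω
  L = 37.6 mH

Step 1 — Angular frequency: ω = 2π·f = 2π·347 = 2180 rad/s.
Step 2 — Component impedances:
  R: Z = R = 741 Ω
  L: Z = jωL = j·2180·0.0376 = 0 + j81.98 Ω
Step 3 — Series combination: Z_total = R + L = 741 + j81.98 Ω = 745.5∠6.3° Ω.

Z = 741 + j81.98 Ω = 745.5∠6.3° Ω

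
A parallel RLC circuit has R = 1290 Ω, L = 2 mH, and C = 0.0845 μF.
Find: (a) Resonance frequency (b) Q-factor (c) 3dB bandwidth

Step 1 — Resonance: ω₀ = 1/√(LC) = 1/√(0.002·8.45e-08) = 7.692e+04 rad/s.
Step 2 — f₀ = ω₀/(2π) = 1.224e+04 Hz.
Step 3 — Parallel Q: Q = R/(ω₀L) = 1290/(7.692e+04·0.002) = 8.385.
Step 4 — Bandwidth: Δω = ω₀/Q = 9174 rad/s; BW = Δω/(2π) = 1460 Hz.

(a) f₀ = 1.224e+04 Hz  (b) Q = 8.385  (c) BW = 1460 Hz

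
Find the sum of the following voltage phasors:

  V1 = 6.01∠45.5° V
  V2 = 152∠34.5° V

Step 1 — Convert each phasor to rectangular form:
  V1 = 6.01·(cos(45.5°) + j·sin(45.5°)) = 4.212 + j4.287 V
  V2 = 152·(cos(34.5°) + j·sin(34.5°)) = 125.3 + j86.09 V
Step 2 — Sum components: V_total = 129.5 + j90.38 V.
Step 3 — Convert to polar: |V_total| = 157.9 V, ∠V_total = 34.9°.

V_total = 157.9∠34.9° V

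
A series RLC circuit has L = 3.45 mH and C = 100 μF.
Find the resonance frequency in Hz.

Step 1 — Resonance condition Im(Z)=0 gives ω₀ = 1/√(LC).
Step 2 — ω₀ = 1/√(0.00345·0.0001) = 1703 rad/s.
Step 3 — f₀ = ω₀/(2π) = 271 Hz.

f₀ = 271 Hz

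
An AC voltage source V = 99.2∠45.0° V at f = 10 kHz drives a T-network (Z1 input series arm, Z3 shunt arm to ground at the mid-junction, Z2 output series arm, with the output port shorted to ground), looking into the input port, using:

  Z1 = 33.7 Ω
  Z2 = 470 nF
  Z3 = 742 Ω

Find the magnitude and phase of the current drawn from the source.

Step 1 — Angular frequency: ω = 2π·f = 2π·1e+04 = 6.283e+04 rad/s.
Step 2 — Component impedances:
  Z1: Z = R = 33.7 Ω
  Z2: Z = 1/(jωC) = -j/(ω·C) = 0 - j33.86 Ω
  Z3: Z = R = 742 Ω
Step 3 — With the output port shorted to ground, the output series arm Z2 runs from the junction to ground; the shunt arm Z3 also runs from the junction to ground. They appear in parallel: Z3 || Z2 = 1.542 - j33.79 Ω.
Step 4 — Series with input arm Z1: Z_in = Z1 + (Z3 || Z2) = 35.24 - j33.79 Ω = 48.83∠-43.8° Ω.
Step 5 — Source phasor: V = 99.2∠45.0° V = 70.14 + j70.14 V.
Step 6 — Ohm's law: I = V / Z_total = (70.14 + j70.14) / (35.24 - j33.79) = 0.04266 + j2.031 A.
Step 7 — Convert to polar: |I| = 2.032 A, ∠I = 88.8°.

I = 2.032∠88.8° A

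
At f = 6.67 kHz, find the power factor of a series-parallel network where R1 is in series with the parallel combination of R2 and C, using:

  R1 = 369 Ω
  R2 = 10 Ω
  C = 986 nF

Step 1 — Angular frequency: ω = 2π·f = 2π·6670 = 4.191e+04 rad/s.
Step 2 — Component impedances:
  R1: Z = R = 369 Ω
  R2: Z = R = 10 Ω
  C: Z = 1/(jωC) = -j/(ω·C) = 0 - j24.2 Ω
Step 3 — Parallel branch: R2 || C = 1/(1/R2 + 1/C) = 8.542 - j3.53 Ω.
Step 4 — Series with R1: Z_total = R1 + (R2 || C) = 377.5 - j3.53 Ω = 377.6∠-0.5° Ω.
Step 5 — Power factor: PF = cos(φ) = Re(Z)/|Z| = 377.542/377.558 = 1.
Step 6 — Type: Im(Z) = -3.53 ⇒ leading (phase φ = -0.5°).

PF = 1 (leading, φ = -0.5°)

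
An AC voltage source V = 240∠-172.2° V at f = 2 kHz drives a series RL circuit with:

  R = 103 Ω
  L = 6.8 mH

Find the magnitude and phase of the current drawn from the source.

Step 1 — Angular frequency: ω = 2π·f = 2π·2000 = 1.257e+04 rad/s.
Step 2 — Component impedances:
  R: Z = R = 103 Ω
  L: Z = jωL = j·1.257e+04·0.0068 = 0 + j85.45 Ω
Step 3 — Series combination: Z_total = R + L = 103 + j85.45 Ω = 133.8∠39.7° Ω.
Step 4 — Source phasor: V = 240∠-172.2° V = -237.8 - j32.57 V.
Step 5 — Ohm's law: I = V / Z_total = (-237.8 - j32.57) / (103 + j85.45) = -1.523 + j0.9471 A.
Step 6 — Convert to polar: |I| = 1.793 A, ∠I = 148.1°.

I = 1.793∠148.1° A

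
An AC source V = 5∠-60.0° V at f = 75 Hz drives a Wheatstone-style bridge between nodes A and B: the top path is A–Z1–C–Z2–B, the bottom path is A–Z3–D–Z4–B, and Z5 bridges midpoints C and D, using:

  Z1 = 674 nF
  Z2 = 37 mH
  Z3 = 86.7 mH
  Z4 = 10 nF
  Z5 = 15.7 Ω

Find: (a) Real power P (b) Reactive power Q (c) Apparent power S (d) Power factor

Step 1 — Angular frequency: ω = 2π·f = 2π·75 = 471.2 rad/s.
Step 2 — Component impedances:
  Z1: Z = 1/(jωC) = -j/(ω·C) = 0 - j3148 Ω
  Z2: Z = jωL = j·471.2·0.037 = 0 + j17.44 Ω
  Z3: Z = jωL = j·471.2·0.0867 = 0 + j40.86 Ω
  Z4: Z = 1/(jωC) = -j/(ω·C) = 0 - j2.122e+05 Ω
  Z5: Z = R = 15.7 Ω
Step 3 — Bridge requires nodal analysis (the Z5 bridge couples midpoints C and D, so the two paths cannot be reduced to a simple series/parallel combination). Setting node B to ground and injecting 1 A at node A, the 3-node admittance system at A, C, D solves to V_A = Z_AB = 16.12 + j58.75 Ω = 60.92∠74.7° Ω.
Step 4 — Source phasor: V = 5∠-60.0° V = 2.5 - j4.33 V.
Step 5 — Current: I = V / Z = -0.05769 - j0.05838 A = 0.08208∠-134.7° A.
Step 6 — Complex power: S = V·I* = 0.1086 + j0.3958 VA.
Step 7 — Real power: P = Re(S) = 0.1086 W.
Step 8 — Reactive power: Q = Im(S) = 0.3958 VAR.
Step 9 — Apparent power: |S| = 0.4104 VA.
Step 10 — Power factor: PF = P/|S| = 0.2646 (lagging).

(a) P = 0.1086 W  (b) Q = 0.3958 VAR  (c) S = 0.4104 VA  (d) PF = 0.2646 (lagging)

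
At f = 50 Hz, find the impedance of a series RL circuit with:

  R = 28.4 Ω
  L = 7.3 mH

Step 1 — Angular frequency: ω = 2π·f = 2π·50 = 314.2 rad/s.
Step 2 — Component impedances:
  R: Z = R = 28.4 Ω
  L: Z = jωL = j·314.2·0.0073 = 0 + j2.293 Ω
Step 3 — Series combination: Z_total = R + L = 28.4 + j2.293 Ω = 28.49∠4.6° Ω.

Z = 28.4 + j2.293 Ω = 28.49∠4.6° Ω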